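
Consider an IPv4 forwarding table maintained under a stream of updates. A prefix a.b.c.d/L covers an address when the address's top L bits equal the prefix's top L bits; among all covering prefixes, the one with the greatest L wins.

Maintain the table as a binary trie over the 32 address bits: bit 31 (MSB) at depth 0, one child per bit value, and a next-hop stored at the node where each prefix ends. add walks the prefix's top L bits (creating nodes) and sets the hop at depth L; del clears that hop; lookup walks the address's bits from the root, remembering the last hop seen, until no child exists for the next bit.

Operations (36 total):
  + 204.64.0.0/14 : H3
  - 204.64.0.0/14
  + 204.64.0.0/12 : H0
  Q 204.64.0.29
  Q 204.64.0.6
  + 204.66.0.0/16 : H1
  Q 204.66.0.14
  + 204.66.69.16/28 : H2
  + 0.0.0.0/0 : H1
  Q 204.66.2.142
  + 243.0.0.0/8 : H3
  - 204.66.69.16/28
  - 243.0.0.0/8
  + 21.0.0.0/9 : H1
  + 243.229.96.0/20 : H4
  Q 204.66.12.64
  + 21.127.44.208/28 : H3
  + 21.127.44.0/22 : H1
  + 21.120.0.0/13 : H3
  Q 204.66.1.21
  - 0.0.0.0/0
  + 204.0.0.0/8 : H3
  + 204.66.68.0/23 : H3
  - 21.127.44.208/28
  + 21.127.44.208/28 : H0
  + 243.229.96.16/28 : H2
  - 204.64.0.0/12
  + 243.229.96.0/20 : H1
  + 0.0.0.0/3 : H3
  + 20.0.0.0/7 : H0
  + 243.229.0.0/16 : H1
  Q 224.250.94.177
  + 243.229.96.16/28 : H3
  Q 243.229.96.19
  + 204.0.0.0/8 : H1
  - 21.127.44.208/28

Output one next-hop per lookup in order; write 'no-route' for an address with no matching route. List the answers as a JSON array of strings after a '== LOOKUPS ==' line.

Process each operation:
  + 204.64.0.0/14 (H3) depth=14
  del 204.64.0.0/14 (clear depth 14)
  + 204.64.0.0/12 (H0) depth=12
  Q 204.64.0.29: descend 11001100010000 ; hops seen [H0] ; pick H0
  Q 204.64.0.6: descend 11001100010000 ; hops seen [H0] ; pick H0
  + 204.66.0.0/16 (H1) depth=16
  Q 204.66.0.14: descend 1100110001000010 ; hops seen [H0,H1] ; pick H1
  + 204.66.69.16/28 (H2) depth=28
  + 0.0.0.0/0 (H1) depth=0
  Q 204.66.2.142: descend 11001100010000100 ; hops seen [H1,H0,H1] ; pick H1
  + 243.0.0.0/8 (H3) depth=8
  del 204.66.69.16/28 (clear depth 28)
  del 243.0.0.0/8 (clear depth 8)
  + 21.0.0.0/9 (H1) depth=9
  + 243.229.96.0/20 (H4) depth=20
  Q 204.66.12.64: descend 11001100010000100 ; hops seen [H1,H0,H1] ; pick H1
  + 21.127.44.208/28 (H3) depth=28
  + 21.127.44.0/22 (H1) depth=22
  + 21.120.0.0/13 (H3) depth=13
  Q 204.66.1.21: descend 11001100010000100 ; hops seen [H1,H0,H1] ; pick H1
  del 0.0.0.0/0 (clear depth 0)
  + 204.0.0.0/8 (H3) depth=8
  + 204.66.68.0/23 (H3) depth=23
  del 21.127.44.208/28 (clear depth 28)
  + 21.127.44.208/28 (H0) depth=28
  + 243.229.96.16/28 (H2) depth=28
  del 204.64.0.0/12 (clear depth 12)
  + 243.229.96.0/20 (H1) depth=20
  + 0.0.0.0/3 (H3) depth=3
  + 20.0.0.0/7 (H0) depth=7
  + 243.229.0.0/16 (H1) depth=16
  Q 224.250.94.177: descend 111 ; hops seen [∅] ; pick no-route
  + 243.229.96.16/28 (H3) depth=28
  Q 243.229.96.19: descend 1111001111100101011000000001 ; hops seen [H1,H1,H3] ; pick H3
  + 204.0.0.0/8 (H1) depth=8
  del 21.127.44.208/28 (clear depth 28)

== LOOKUPS ==
["H0","H0","H1","H1","H1","H1","no-route","H3"]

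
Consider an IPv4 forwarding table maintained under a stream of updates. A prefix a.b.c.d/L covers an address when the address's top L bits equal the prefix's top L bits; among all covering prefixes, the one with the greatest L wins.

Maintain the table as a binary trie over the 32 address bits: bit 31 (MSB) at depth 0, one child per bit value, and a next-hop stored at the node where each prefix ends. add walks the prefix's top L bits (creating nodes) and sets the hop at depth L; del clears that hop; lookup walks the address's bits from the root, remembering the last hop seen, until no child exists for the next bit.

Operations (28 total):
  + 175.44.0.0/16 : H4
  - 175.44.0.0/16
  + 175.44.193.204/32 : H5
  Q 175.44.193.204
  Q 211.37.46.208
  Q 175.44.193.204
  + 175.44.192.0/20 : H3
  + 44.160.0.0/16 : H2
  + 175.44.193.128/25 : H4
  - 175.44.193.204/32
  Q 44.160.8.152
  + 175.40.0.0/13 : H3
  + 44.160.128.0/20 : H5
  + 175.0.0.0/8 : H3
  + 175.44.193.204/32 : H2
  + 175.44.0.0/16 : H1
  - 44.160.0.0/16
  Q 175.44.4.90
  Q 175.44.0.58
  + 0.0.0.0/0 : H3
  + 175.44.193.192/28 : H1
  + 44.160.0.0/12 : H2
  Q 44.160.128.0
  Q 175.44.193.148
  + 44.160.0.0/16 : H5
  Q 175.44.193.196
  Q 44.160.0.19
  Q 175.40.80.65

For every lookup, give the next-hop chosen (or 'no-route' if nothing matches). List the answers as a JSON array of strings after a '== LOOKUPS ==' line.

Apply in order:
  + 175.44.0.0/16 (H4) depth=16
  - 175.44.0.0/16 clear@16
  + 175.44.193.204/32 (H5) depth=32
  Q 175.44.193.204: descend 10101111001011001100000111001100 ; hops seen [H5] ; pick H5
  Q 211.37.46.208: descend 1 ; hops seen [∅] ; pick no-route
  Q 175.44.193.204: descend 10101111001011001100000111001100 ; hops seen [H5] ; pick H5
  + 175.44.192.0/20 (H3) depth=20
  + 44.160.0.0/16 (H2) depth=16
  + 175.44.193.128/25 (H4) depth=25
  - 175.44.193.204/32 clear@32
  Q 44.160.8.152: descend 0010110010100000 ; hops seen [H2] ; pick H2
  + 175.40.0.0/13 (H3) depth=13
  + 44.160.128.0/20 (H5) depth=20
  + 175.0.0.0/8 (H3) depth=8
  + 175.44.193.204/32 (H2) depth=32
  + 175.44.0.0/16 (H1) depth=16
  - 44.160.0.0/16 clear@16
  Q 175.44.4.90: descend 1010111100101100 ; hops seen [H3,H3,H1] ; pick H1
  Q 175.44.0.58: descend 1010111100101100 ; hops seen [H3,H3,H1] ; pick H1
  + 0.0.0.0/0 (H3) depth=0
  + 175.44.193.192/28 (H1) depth=28
  + 44.160.0.0/12 (H2) depth=12
  Q 44.160.128.0: descend 00101100101000001000 ; hops seen [H3,H2,H5] ; pick H5
  Q 175.44.193.148: descend 1010111100101100110000011 ; hops seen [H3,H3,H3,H1,H3,H4] ; pick H4
  + 44.160.0.0/16 (H5) depth=16
  Q 175.44.193.196: descend 1010111100101100110000011100 ; hops seen [H3,H3,H3,H1,H3,H4,H1] ; pick H1
  Q 44.160.0.19: descend 0010110010100000 ; hops seen [H3,H2,H5] ; pick H5
  Q 175.40.80.65: descend 1010111100101 ; hops seen [H3,H3,H3] ; pick H3

== LOOKUPS ==
["H5","no-route","H5","H2","H1","H1","H5","H4","H1","H5","H3"]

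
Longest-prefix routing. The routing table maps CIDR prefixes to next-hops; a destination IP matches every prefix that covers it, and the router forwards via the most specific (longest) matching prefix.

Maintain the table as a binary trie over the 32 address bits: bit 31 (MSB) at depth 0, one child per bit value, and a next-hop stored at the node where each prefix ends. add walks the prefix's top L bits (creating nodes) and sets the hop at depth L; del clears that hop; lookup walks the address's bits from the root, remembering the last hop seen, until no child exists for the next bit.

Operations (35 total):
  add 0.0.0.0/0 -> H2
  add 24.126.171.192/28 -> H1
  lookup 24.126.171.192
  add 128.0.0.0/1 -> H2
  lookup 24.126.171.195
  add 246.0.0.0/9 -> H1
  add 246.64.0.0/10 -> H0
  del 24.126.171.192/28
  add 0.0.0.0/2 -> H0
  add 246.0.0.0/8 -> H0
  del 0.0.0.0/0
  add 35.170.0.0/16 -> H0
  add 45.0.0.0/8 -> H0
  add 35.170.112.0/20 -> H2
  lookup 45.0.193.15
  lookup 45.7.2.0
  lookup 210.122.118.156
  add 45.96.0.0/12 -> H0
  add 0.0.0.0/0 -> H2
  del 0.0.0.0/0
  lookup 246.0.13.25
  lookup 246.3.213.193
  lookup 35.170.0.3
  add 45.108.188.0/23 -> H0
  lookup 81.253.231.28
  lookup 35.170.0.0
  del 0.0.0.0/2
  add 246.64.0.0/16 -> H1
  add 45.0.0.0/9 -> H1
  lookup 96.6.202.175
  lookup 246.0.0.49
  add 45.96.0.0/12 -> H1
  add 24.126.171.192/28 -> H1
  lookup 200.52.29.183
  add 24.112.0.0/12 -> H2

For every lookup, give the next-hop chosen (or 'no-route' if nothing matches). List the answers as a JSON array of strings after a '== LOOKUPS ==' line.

Trace:
  + 0.0.0.0/0 (H2) depth=0
  + 24.126.171.192/28 (H1) depth=28
  Q 24.126.171.192: descend 0001100001111110101010111100 ; hops seen [H2,H1] ; pick H1
  + 128.0.0.0/1 (H2) depth=1
  Q 24.126.171.195: descend 0001100001111110101010111100 ; hops seen [H2,H1] ; pick H1
  + 246.0.0.0/9 (H1) depth=9
  + 246.64.0.0/10 (H0) depth=10
  del 24.126.171.192/28 (clear depth 28)
  + 0.0.0.0/2 (H0) depth=2
  + 246.0.0.0/8 (H0) depth=8
  del 0.0.0.0/0 (clear depth 0)
  + 35.170.0.0/16 (H0) depth=16
  + 45.0.0.0/8 (H0) depth=8
  + 35.170.112.0/20 (H2) depth=20
  Q 45.0.193.15: descend 00101101 ; hops seen [H0,H0] ; pick H0
  Q 45.7.2.0: descend 00101101 ; hops seen [H0,H0] ; pick H0
  Q 210.122.118.156: descend 11 ; hops seen [H2] ; pick H2
  + 45.96.0.0/12 (H0) depth=12
  + 0.0.0.0/0 (H2) depth=0
  del 0.0.0.0/0 (clear depth 0)
  Q 246.0.13.25: descend 111101100 ; hops seen [H2,H0,H1] ; pick H1
  Q 246.3.213.193: descend 111101100 ; hops seen [H2,H0,H1] ; pick H1
  Q 35.170.0.3: descend 00100011101010100 ; hops seen [H0,H0] ; pick H0
  + 45.108.188.0/23 (H0) depth=23
  Q 81.253.231.28: descend 0 ; hops seen [∅] ; pick no-route
  Q 35.170.0.0: descend 00100011101010100 ; hops seen [H0,H0] ; pick H0
  del 0.0.0.0/2 (clear depth 2)
  + 246.64.0.0/16 (H1) depth=16
  + 45.0.0.0/9 (H1) depth=9
  Q 96.6.202.175: descend 0 ; hops seen [∅] ; pick no-route
  Q 246.0.0.49: descend 111101100 ; hops seen [H2,H0,H1] ; pick H1
  + 45.96.0.0/12 (H1) depth=12
  + 24.126.171.192/28 (H1) depth=28
  Q 200.52.29.183: descend 11 ; hops seen [H2] ; pick H2
  + 24.112.0.0/12 (H2) depth=12

== LOOKUPS ==
["H1","H1","H0","H0","H2","H1","H1","H0","no-route","H0","no-route","H1","H2"]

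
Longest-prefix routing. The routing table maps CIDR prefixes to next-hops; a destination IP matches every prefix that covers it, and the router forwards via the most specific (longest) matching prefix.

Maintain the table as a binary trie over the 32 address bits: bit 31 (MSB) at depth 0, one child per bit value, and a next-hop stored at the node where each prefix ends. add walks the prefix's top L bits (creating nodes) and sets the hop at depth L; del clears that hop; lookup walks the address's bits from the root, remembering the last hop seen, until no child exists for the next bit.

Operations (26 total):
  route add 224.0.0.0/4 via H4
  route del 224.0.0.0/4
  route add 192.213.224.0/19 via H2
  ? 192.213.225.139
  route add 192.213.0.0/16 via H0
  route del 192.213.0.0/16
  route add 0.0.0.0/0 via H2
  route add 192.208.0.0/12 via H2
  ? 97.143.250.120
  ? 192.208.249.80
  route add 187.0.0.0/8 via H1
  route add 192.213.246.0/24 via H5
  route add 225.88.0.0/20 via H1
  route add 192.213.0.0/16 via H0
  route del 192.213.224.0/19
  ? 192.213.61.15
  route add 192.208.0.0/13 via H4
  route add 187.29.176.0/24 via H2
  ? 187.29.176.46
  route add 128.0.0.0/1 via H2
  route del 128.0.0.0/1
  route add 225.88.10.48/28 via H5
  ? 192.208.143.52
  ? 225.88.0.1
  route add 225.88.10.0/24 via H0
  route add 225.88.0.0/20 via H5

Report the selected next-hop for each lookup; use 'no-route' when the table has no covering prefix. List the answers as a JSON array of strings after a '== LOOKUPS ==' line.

Apply in order:
  + 224.0.0.0/4 (H4) depth=4
  del 224.0.0.0/4 (clear depth 4)
  + 192.213.224.0/19 (H2) depth=19
  lookup 192.213.225.139: bits 1100000011010101111 walk d0:-→d1:-→d2:-→d3:-→d4:-→d5:-→d6:-→d7:-→d8:-→d9:-→d10:-→d11:-→d12:-→d13:-→d14:-→d15:-→d16:-→d17:-→d18:-→d19:H2 -> H2
  + 192.213.0.0/16 (H0) depth=16
  del 192.213.0.0/16 (clear depth 16)
  + 0.0.0.0/0 (H2) depth=0
  + 192.208.0.0/12 (H2) depth=12
  lookup 97.143.250.120: bits ε walk d0:H2 -> H2
  lookup 192.208.249.80: bits 1100000011010 walk d0:H2→d1:-→d2:-→d3:-→d4:-→d5:-→d6:-→d7:-→d8:-→d9:-→d10:-→d11:-→d12:H2→d13:- -> H2
  + 187.0.0.0/8 (H1) depth=8
  + 192.213.246.0/24 (H5) depth=24
  + 225.88.0.0/20 (H1) depth=20
  + 192.213.0.0/16 (H0) depth=16
  del 192.213.224.0/19 (clear depth 19)
  lookup 192.213.61.15: bits 1100000011010101 walk d0:H2→d1:-→d2:-→d3:-→d4:-→d5:-→d6:-→d7:-→d8:-→d9:-→d10:-→d11:-→d12:H2→d13:-→d14:-→d15:-→d16:H0 -> H0
  + 192.208.0.0/13 (H4) depth=13
  + 187.29.176.0/24 (H2) depth=24
  lookup 187.29.176.46: bits 101110110001110110110000 walk d0:H2→d1:-→d2:-→d3:-→d4:-→d5:-→d6:-→d7:-→d8:H1→d9:-→d10:-→d11:-→d12:-→d13:-→d14:-→d15:-→d16:-→d17:-→d18:-→d19:-→d20:-→d21:-→d22:-→d23:-→d24:H2 -> H2
  + 128.0.0.0/1 (H2) depth=1
  del 128.0.0.0/1 (clear depth 1)
  + 225.88.10.48/28 (H5) depth=28
  lookup 192.208.143.52: bits 1100000011010 walk d0:H2→d1:-→d2:-→d3:-→d4:-→d5:-→d6:-→d7:-→d8:-→d9:-→d10:-→d11:-→d12:H2→d13:H4 -> H4
  lookup 225.88.0.1: bits 11100001010110000000 walk d0:H2→d1:-→d2:-→d3:-→d4:-→d5:-→d6:-→d7:-→d8:-→d9:-→d10:-→d11:-→d12:-→d13:-→d14:-→d15:-→d16:-→d17:-→d18:-→d19:-→d20:H1 -> H1
  + 225.88.10.0/24 (H0) depth=24
  + 225.88.0.0/20 (H5) depth=20

== LOOKUPS ==
["H2","H2","H2","H0","H2","H4","H1"]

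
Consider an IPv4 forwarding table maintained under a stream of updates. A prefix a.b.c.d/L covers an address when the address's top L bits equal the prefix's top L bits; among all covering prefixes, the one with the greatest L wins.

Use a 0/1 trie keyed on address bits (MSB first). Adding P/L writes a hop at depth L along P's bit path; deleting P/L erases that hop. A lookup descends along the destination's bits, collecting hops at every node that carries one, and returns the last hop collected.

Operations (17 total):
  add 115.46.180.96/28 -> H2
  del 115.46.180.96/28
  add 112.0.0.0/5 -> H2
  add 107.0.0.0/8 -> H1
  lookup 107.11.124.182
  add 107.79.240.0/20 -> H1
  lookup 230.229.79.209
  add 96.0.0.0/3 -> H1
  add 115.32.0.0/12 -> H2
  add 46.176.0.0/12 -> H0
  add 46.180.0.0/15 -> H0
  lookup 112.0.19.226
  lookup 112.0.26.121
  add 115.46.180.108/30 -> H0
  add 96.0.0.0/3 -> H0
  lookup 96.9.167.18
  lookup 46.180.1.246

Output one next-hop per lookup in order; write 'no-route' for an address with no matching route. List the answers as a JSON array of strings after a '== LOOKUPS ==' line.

Process each operation:
  add 115.46.180.96/28 -> H2 at depth 28
  del 115.46.180.96/28 (clear depth 28)
  add 112.0.0.0/5 -> H2 at depth 5
  add 107.0.0.0/8 -> H1 at depth 8
  Q 107.11.124.182: descend 01101011 ; hops seen [H1] ; pick H1
  add 107.79.240.0/20 -> H1 at depth 20
  Q 230.229.79.209: descend ε ; hops seen [∅] ; pick no-route
  add 96.0.0.0/3 -> H1 at depth 3
  add 115.32.0.0/12 -> H2 at depth 12
  add 46.176.0.0/12 -> H0 at depth 12
  add 46.180.0.0/15 -> H0 at depth 15
  Q 112.0.19.226: descend 011100 ; hops seen [H1,H2] ; pick H2
  Q 112.0.26.121: descend 011100 ; hops seen [H1,H2] ; pick H2
  add 115.46.180.108/30 -> H0 at depth 30
  add 96.0.0.0/3 -> H0 at depth 3
  Q 96.9.167.18: descend 0110 ; hops seen [H0] ; pick H0
  Q 46.180.1.246: descend 001011101011010 ; hops seen [H0,H0] ; pick H0

== LOOKUPS ==
["H1","no-route","H2","H2","H0","H0"]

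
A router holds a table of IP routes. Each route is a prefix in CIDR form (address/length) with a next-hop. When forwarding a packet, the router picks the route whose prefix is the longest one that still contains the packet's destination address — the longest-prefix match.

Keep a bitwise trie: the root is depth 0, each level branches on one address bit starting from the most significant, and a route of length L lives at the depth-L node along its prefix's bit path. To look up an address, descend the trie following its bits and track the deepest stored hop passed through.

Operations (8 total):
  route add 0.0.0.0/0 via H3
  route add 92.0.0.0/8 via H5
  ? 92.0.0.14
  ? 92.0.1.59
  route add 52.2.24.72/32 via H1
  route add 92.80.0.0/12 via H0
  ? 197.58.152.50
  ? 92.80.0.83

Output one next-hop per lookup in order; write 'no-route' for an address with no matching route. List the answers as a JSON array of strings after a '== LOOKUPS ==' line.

Apply in order:
  add 0.0.0.0/0 -> H3 at depth 0
  add 92.0.0.0/8 -> H5 at depth 8
  lookup 92.0.0.14: bits 01011100 walk d0:H3→d1:-→d2:-→d3:-→d4:-→d5:-→d6:-→d7:-→d8:H5 -> H5
  lookup 92.0.1.59: bits 01011100 walk d0:H3→d1:-→d2:-→d3:-→d4:-→d5:-→d6:-→d7:-→d8:H5 -> H5
  add 52.2.24.72/32 -> H1 at depth 32
  add 92.80.0.0/12 -> H0 at depth 12
  lookup 197.58.152.50: bits ε walk d0:H3 -> H3
  lookup 92.80.0.83: bits 010111000101 walk d0:H3→d1:-→d2:-→d3:-→d4:-→d5:-→d6:-→d7:-→d8:H5→d9:-→d10:-→d11:-→d12:H0 -> H0

== LOOKUPS ==
["H5","H5","H3","H0"]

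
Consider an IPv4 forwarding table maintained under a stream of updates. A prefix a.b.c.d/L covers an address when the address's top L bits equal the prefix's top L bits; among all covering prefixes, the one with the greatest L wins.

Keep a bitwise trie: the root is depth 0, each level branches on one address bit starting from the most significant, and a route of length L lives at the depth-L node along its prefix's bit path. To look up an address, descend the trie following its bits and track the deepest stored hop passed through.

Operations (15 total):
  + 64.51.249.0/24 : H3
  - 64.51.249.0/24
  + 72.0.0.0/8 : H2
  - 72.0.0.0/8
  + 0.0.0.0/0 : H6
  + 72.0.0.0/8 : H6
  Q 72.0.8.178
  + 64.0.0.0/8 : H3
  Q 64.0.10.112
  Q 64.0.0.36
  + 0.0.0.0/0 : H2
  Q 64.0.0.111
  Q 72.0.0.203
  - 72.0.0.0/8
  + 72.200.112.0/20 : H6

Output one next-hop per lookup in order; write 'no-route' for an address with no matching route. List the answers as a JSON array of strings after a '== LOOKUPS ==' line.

Apply in order:
  add 64.51.249.0/24 -> H3 at depth 24
  - 64.51.249.0/24 clear@24
  add 72.0.0.0/8 -> H2 at depth 8
  - 72.0.0.0/8 clear@8
  add 0.0.0.0/0 -> H6 at depth 0
  add 72.0.0.0/8 -> H6 at depth 8
  ? 72.0.8.178  path d0:H6→d1:-→d2:-→d3:-→d4:-→d5:-→d6:-→d7:-→d8:H6  best=H6
  add 64.0.0.0/8 -> H3 at depth 8
  ? 64.0.10.112  path d0:H6→d1:-→d2:-→d3:-→d4:-→d5:-→d6:-→d7:-→d8:H3→d9:-→d10:-  best=H3
  ? 64.0.0.36  path d0:H6→d1:-→d2:-→d3:-→d4:-→d5:-→d6:-→d7:-→d8:H3→d9:-→d10:-  best=H3
  add 0.0.0.0/0 -> H2 at depth 0
  ? 64.0.0.111  path d0:H2→d1:-→d2:-→d3:-→d4:-→d5:-→d6:-→d7:-→d8:H3→d9:-→d10:-  best=H3
  ? 72.0.0.203  path d0:H2→d1:-→d2:-→d3:-→d4:-→d5:-→d6:-→d7:-→d8:H6  best=H6
  - 72.0.0.0/8 clear@8
  add 72.200.112.0/20 -> H6 at depth 20

== LOOKUPS ==
["H6","H3","H3","H3","H6"]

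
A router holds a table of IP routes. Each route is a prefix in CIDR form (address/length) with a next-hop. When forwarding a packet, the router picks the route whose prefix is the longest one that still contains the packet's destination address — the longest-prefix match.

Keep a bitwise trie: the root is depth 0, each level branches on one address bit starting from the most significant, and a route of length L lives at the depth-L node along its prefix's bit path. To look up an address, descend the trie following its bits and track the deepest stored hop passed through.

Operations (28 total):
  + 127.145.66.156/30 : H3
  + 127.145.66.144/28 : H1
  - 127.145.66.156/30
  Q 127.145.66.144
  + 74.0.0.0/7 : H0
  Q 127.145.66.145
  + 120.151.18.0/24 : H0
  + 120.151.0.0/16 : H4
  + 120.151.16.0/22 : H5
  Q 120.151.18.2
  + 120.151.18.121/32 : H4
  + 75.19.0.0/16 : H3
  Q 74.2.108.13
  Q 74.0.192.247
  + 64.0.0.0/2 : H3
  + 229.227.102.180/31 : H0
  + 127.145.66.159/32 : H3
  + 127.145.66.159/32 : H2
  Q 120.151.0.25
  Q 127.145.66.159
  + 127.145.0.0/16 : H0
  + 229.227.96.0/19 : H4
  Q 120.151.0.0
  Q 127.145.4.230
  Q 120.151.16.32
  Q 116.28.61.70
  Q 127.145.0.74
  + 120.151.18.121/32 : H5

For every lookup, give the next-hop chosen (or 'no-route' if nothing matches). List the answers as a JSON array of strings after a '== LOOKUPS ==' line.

Trace:
  add 127.145.66.156/30 -> H3 at depth 30
  add 127.145.66.144/28 -> H1 at depth 28
  - 127.145.66.156/30 clear@30
  ? 127.145.66.144  path d0:-→d1:-→d2:-→d3:-→d4:-→d5:-→d6:-→d7:-→d8:-→d9:-→d10:-→d11:-→d12:-→d13:-→d14:-→d15:-→d16:-→d17:-→d18:-→d19:-→d20:-→d21:-→d22:-→d23:-→d24:-→d25:-→d26:-→d27:-→d28:H1  best=H1
  add 74.0.0.0/7 -> H0 at depth 7
  ? 127.145.66.145  path d0:-→d1:-→d2:-→d3:-→d4:-→d5:-→d6:-→d7:-→d8:-→d9:-→d10:-→d11:-→d12:-→d13:-→d14:-→d15:-→d16:-→d17:-→d18:-→d19:-→d20:-→d21:-→d22:-→d23:-→d24:-→d25:-→d26:-→d27:-→d28:H1  best=H1
  add 120.151.18.0/24 -> H0 at depth 24
  add 120.151.0.0/16 -> H4 at depth 16
  add 120.151.16.0/22 -> H5 at depth 22
  ? 120.151.18.2  path d0:-→d1:-→d2:-→d3:-→d4:-→d5:-→d6:-→d7:-→d8:-→d9:-→d10:-→d11:-→d12:-→d13:-→d14:-→d15:-→d16:H4→d17:-→d18:-→d19:-→d20:-→d21:-→d22:H5→d23:-→d24:H0  best=H0
  add 120.151.18.121/32 -> H4 at depth 32
  add 75.19.0.0/16 -> H3 at depth 16
  ? 74.2.108.13  path d0:-→d1:-→d2:-→d3:-→d4:-→d5:-→d6:-→d7:H0  best=H0
  ? 74.0.192.247  path d0:-→d1:-→d2:-→d3:-→d4:-→d5:-→d6:-→d7:H0  best=H0
  add 64.0.0.0/2 -> H3 at depth 2
  add 229.227.102.180/31 -> H0 at depth 31
  add 127.145.66.159/32 -> H3 at depth 32
  add 127.145.66.159/32 -> H2 at depth 32
  ? 120.151.0.25  path d0:-→d1:-→d2:H3→d3:-→d4:-→d5:-→d6:-→d7:-→d8:-→d9:-→d10:-→d11:-→d12:-→d13:-→d14:-→d15:-→d16:H4→d17:-→d18:-→d19:-  best=H4
  ? 127.145.66.159  path d0:-→d1:-→d2:H3→d3:-→d4:-→d5:-→d6:-→d7:-→d8:-→d9:-→d10:-→d11:-→d12:-→d13:-→d14:-→d15:-→d16:-→d17:-→d18:-→d19:-→d20:-→d21:-→d22:-→d23:-→d24:-→d25:-→d26:-→d27:-→d28:H1→d29:-→d30:-→d31:-→d32:H2  best=H2
  add 127.145.0.0/16 -> H0 at depth 16
  add 229.227.96.0/19 -> H4 at depth 19
  ? 120.151.0.0  path d0:-→d1:-→d2:H3→d3:-→d4:-→d5:-→d6:-→d7:-→d8:-→d9:-→d10:-→d11:-→d12:-→d13:-→d14:-→d15:-→d16:H4→d17:-→d18:-→d19:-  best=H4
  ? 127.145.4.230  path d0:-→d1:-→d2:H3→d3:-→d4:-→d5:-→d6:-→d7:-→d8:-→d9:-→d10:-→d11:-→d12:-→d13:-→d14:-→d15:-→d16:H0→d17:-  best=H0
  ? 120.151.16.32  path d0:-→d1:-→d2:H3→d3:-→d4:-→d5:-→d6:-→d7:-→d8:-→d9:-→d10:-→d11:-→d12:-→d13:-→d14:-→d15:-→d16:H4→d17:-→d18:-→d19:-→d20:-→d21:-→d22:H5  best=H5
  ? 116.28.61.70  path d0:-→d1:-→d2:H3→d3:-→d4:-  best=H3
  ? 127.145.0.74  path d0:-→d1:-→d2:H3→d3:-→d4:-→d5:-→d6:-→d7:-→d8:-→d9:-→d10:-→d11:-→d12:-→d13:-→d14:-→d15:-→d16:H0→d17:-  best=H0
  add 120.151.18.121/32 -> H5 at depth 32

== LOOKUPS ==
["H1","H1","H0","H0","H0","H4","H2","H4","H0","H5","H3","H0"]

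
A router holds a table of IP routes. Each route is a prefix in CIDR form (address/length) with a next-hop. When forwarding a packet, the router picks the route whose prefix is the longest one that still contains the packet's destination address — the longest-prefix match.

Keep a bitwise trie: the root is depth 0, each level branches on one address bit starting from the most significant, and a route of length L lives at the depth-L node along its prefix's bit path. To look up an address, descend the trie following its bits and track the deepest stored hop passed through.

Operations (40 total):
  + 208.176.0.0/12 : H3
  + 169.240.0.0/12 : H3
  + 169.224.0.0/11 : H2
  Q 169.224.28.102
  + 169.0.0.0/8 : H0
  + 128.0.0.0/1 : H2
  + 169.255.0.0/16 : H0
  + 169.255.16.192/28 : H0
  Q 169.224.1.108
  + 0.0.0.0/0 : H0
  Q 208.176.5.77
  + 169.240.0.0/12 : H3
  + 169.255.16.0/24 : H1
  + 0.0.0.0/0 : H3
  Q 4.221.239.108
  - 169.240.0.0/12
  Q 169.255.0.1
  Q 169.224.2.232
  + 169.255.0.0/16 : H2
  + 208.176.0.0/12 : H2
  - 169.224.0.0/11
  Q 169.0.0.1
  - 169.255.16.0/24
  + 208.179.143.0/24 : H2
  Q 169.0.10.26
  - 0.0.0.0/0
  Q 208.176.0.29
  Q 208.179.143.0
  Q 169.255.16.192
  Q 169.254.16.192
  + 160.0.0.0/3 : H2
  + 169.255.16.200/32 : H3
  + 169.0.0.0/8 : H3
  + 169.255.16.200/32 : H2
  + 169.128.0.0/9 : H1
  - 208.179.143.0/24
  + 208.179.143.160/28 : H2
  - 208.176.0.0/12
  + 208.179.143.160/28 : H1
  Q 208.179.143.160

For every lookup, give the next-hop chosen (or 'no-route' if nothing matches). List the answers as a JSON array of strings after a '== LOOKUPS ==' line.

Process each operation:
  add 208.176.0.0/12 -> H3 at depth 12
  add 169.240.0.0/12 -> H3 at depth 12
  add 169.224.0.0/11 -> H2 at depth 11
  ? 169.224.28.102  path d0:-→d1:-→d2:-→d3:-→d4:-→d5:-→d6:-→d7:-→d8:-→d9:-→d10:-→d11:H2  best=H2
  add 169.0.0.0/8 -> H0 at depth 8
  add 128.0.0.0/1 -> H2 at depth 1
  add 169.255.0.0/16 -> H0 at depth 16
  add 169.255.16.192/28 -> H0 at depth 28
  ? 169.224.1.108  path d0:-→d1:H2→d2:-→d3:-→d4:-→d5:-→d6:-→d7:-→d8:H0→d9:-→d10:-→d11:H2  best=H2
  add 0.0.0.0/0 -> H0 at depth 0
  ? 208.176.5.77  path d0:H0→d1:H2→d2:-→d3:-→d4:-→d5:-→d6:-→d7:-→d8:-→d9:-→d10:-→d11:-→d12:H3  best=H3
  add 169.240.0.0/12 -> H3 at depth 12
  add 169.255.16.0/24 -> H1 at depth 24
  add 0.0.0.0/0 -> H3 at depth 0
  ? 4.221.239.108  path d0:H3  best=H3
  - 169.240.0.0/12 clear@12
  ? 169.255.0.1  path d0:H3→d1:H2→d2:-→d3:-→d4:-→d5:-→d6:-→d7:-→d8:H0→d9:-→d10:-→d11:H2→d12:-→d13:-→d14:-→d15:-→d16:H0→d17:-→d18:-→d19:-  best=H0
  ? 169.224.2.232  path d0:H3→d1:H2→d2:-→d3:-→d4:-→d5:-→d6:-→d7:-→d8:H0→d9:-→d10:-→d11:H2  best=H2
  add 169.255.0.0/16 -> H2 at depth 16
  add 208.176.0.0/12 -> H2 at depth 12
  - 169.224.0.0/11 clear@11
  ? 169.0.0.1  path d0:H3→d1:H2→d2:-→d3:-→d4:-→d5:-→d6:-→d7:-→d8:H0  best=H0
  - 169.255.16.0/24 clear@24
  add 208.179.143.0/24 -> H2 at depth 24
  ? 169.0.10.26  path d0:H3→d1:H2→d2:-→d3:-→d4:-→d5:-→d6:-→d7:-→d8:H0  best=H0
  - 0.0.0.0/0 clear@0
  ? 208.176.0.29  path d0:-→d1:H2→d2:-→d3:-→d4:-→d5:-→d6:-→d7:-→d8:-→d9:-→d10:-→d11:-→d12:H2→d13:-→d14:-  best=H2
  ? 208.179.143.0  path d0:-→d1:H2→d2:-→d3:-→d4:-→d5:-→d6:-→d7:-→d8:-→d9:-→d10:-→d11:-→d12:H2→d13:-→d14:-→d15:-→d16:-→d17:-→d18:-→d19:-→d20:-→d21:-→d22:-→d23:-→d24:H2  best=H2
  ? 169.255.16.192  path d0:-→d1:H2→d2:-→d3:-→d4:-→d5:-→d6:-→d7:-→d8:H0→d9:-→d10:-→d11:-→d12:-→d13:-→d14:-→d15:-→d16:H2→d17:-→d18:-→d19:-→d20:-→d21:-→d22:-→d23:-→d24:-→d25:-→d26:-→d27:-→d28:H0  best=H0
  ? 169.254.16.192  path d0:-→d1:H2→d2:-→d3:-→d4:-→d5:-→d6:-→d7:-→d8:H0→d9:-→d10:-→d11:-→d12:-→d13:-→d14:-→d15:-  best=H0
  add 160.0.0.0/3 -> H2 at depth 3
  add 169.255.16.200/32 -> H3 at depth 32
  add 169.0.0.0/8 -> H3 at depth 8
  add 169.255.16.200/32 -> H2 at depth 32
  add 169.128.0.0/9 -> H1 at depth 9
  - 208.179.143.0/24 clear@24
  add 208.179.143.160/28 -> H2 at depth 28
  - 208.176.0.0/12 clear@12
  add 208.179.143.160/28 -> H1 at depth 28
  ? 208.179.143.160  path d0:-→d1:H2→d2:-→d3:-→d4:-→d5:-→d6:-→d7:-→d8:-→d9:-→d10:-→d11:-→d12:-→d13:-→d14:-→d15:-→d16:-→d17:-→d18:-→d19:-→d20:-→d21:-→d22:-→d23:-→d24:-→d25:-→d26:-→d27:-→d28:H1  best=H1

== LOOKUPS ==
["H2","H2","H3","H3","H0","H2","H0","H0","H2","H2","H0","H0","H1"]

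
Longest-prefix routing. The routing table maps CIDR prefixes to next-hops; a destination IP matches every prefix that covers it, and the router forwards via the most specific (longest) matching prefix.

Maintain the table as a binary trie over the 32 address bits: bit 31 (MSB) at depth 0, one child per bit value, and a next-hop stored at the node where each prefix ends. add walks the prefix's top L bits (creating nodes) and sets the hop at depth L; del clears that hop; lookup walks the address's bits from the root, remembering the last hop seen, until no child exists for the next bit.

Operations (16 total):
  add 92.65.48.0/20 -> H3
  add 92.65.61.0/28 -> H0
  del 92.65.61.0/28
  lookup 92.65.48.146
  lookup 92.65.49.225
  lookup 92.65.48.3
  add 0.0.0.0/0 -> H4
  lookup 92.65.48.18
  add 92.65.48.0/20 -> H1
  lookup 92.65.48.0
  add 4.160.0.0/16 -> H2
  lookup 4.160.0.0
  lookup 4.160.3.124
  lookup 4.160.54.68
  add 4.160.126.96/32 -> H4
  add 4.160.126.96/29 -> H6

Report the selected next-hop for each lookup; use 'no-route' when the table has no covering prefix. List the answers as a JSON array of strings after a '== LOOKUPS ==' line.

Apply in order:
  + 92.65.48.0/20 (H3) depth=20
  + 92.65.61.0/28 (H0) depth=28
  - 92.65.61.0/28 clear@28
  ? 92.65.48.146  path d0:-→d1:-→d2:-→d3:-→d4:-→d5:-→d6:-→d7:-→d8:-→d9:-→d10:-→d11:-→d12:-→d13:-→d14:-→d15:-→d16:-→d17:-→d18:-→d19:-→d20:H3  best=H3
  ? 92.65.49.225  path d0:-→d1:-→d2:-→d3:-→d4:-→d5:-→d6:-→d7:-→d8:-→d9:-→d10:-→d11:-→d12:-→d13:-→d14:-→d15:-→d16:-→d17:-→d18:-→d19:-→d20:H3  best=H3
  ? 92.65.48.3  path d0:-→d1:-→d2:-→d3:-→d4:-→d5:-→d6:-→d7:-→d8:-→d9:-→d10:-→d11:-→d12:-→d13:-→d14:-→d15:-→d16:-→d17:-→d18:-→d19:-→d20:H3  best=H3
  + 0.0.0.0/0 (H4) depth=0
  ? 92.65.48.18  path d0:H4→d1:-→d2:-→d3:-→d4:-→d5:-→d6:-→d7:-→d8:-→d9:-→d10:-→d11:-→d12:-→d13:-→d14:-→d15:-→d16:-→d17:-→d18:-→d19:-→d20:H3  best=H3
  + 92.65.48.0/20 (H1) depth=20
  ? 92.65.48.0  path d0:H4→d1:-→d2:-→d3:-→d4:-→d5:-→d6:-→d7:-→d8:-→d9:-→d10:-→d11:-→d12:-→d13:-→d14:-→d15:-→d16:-→d17:-→d18:-→d19:-→d20:H1  best=H1
  + 4.160.0.0/16 (H2) depth=16
  ? 4.160.0.0  path d0:H4→d1:-→d2:-→d3:-→d4:-→d5:-→d6:-→d7:-→d8:-→d9:-→d10:-→d11:-→d12:-→d13:-→d14:-→d15:-→d16:H2  best=H2
  ? 4.160.3.124  path d0:H4→d1:-→d2:-→d3:-→d4:-→d5:-→d6:-→d7:-→d8:-→d9:-→d10:-→d11:-→d12:-→d13:-→d14:-→d15:-→d16:H2  best=H2
  ? 4.160.54.68  path d0:H4→d1:-→d2:-→d3:-→d4:-→d5:-→d6:-→d7:-→d8:-→d9:-→d10:-→d11:-→d12:-→d13:-→d14:-→d15:-→d16:H2  best=H2
  + 4.160.126.96/32 (H4) depth=32
  + 4.160.126.96/29 (H6) depth=29

== LOOKUPS ==
["H3","H3","H3","H3","H1","H2","H2","H2"]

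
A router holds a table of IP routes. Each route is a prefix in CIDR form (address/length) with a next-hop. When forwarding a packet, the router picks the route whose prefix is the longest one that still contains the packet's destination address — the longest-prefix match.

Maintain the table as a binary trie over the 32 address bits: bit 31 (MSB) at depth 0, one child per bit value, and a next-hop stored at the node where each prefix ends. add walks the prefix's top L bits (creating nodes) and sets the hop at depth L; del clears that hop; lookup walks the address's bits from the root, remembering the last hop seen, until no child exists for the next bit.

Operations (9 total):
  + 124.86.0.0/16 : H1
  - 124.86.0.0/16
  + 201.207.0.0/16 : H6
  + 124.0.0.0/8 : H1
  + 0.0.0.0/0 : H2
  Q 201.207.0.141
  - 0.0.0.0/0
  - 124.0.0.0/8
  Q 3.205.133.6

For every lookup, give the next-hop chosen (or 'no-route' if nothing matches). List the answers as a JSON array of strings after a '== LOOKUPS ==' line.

Trace:
  + 124.86.0.0/16 (H1) depth=16
  del 124.86.0.0/16 (clear depth 16)
  + 201.207.0.0/16 (H6) depth=16
  + 124.0.0.0/8 (H1) depth=8
  + 0.0.0.0/0 (H2) depth=0
  ? 201.207.0.141  path d0:H2→d1:-→d2:-→d3:-→d4:-→d5:-→d6:-→d7:-→d8:-→d9:-→d10:-→d11:-→d12:-→d13:-→d14:-→d15:-→d16:H6  best=H6
  del 0.0.0.0/0 (clear depth 0)
  del 124.0.0.0/8 (clear depth 8)
  ? 3.205.133.6  path d0:-→d1:-  best=no-route

== LOOKUPS ==
["H6","no-route"]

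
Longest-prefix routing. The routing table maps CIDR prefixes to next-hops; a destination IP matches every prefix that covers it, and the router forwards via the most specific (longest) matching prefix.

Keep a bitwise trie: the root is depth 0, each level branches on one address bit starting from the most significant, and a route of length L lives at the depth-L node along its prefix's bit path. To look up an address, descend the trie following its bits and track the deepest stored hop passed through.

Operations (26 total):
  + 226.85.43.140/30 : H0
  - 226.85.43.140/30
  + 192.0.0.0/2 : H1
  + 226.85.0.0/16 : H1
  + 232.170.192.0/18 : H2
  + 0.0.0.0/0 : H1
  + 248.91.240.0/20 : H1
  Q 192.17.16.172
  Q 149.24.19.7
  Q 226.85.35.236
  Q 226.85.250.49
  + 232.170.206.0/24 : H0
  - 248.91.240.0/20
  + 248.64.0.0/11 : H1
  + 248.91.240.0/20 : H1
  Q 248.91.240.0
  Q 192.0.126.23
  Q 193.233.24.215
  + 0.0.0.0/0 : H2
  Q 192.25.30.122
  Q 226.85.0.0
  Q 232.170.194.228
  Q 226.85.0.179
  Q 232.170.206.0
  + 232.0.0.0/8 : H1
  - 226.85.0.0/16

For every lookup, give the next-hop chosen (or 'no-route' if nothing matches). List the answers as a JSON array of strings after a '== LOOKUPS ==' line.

Trace:
  + 226.85.43.140/30 (H0) depth=30
  del 226.85.43.140/30 (clear depth 30)
  + 192.0.0.0/2 (H1) depth=2
  + 226.85.0.0/16 (H1) depth=16
  + 232.170.192.0/18 (H2) depth=18
  + 0.0.0.0/0 (H1) depth=0
  + 248.91.240.0/20 (H1) depth=20
  ? 192.17.16.172  path d0:H1→d1:-→d2:H1  best=H1
  ? 149.24.19.7  path d0:H1→d1:-  best=H1
  ? 226.85.35.236  path d0:H1→d1:-→d2:H1→d3:-→d4:-→d5:-→d6:-→d7:-→d8:-→d9:-→d10:-→d11:-→d12:-→d13:-→d14:-→d15:-→d16:H1→d17:-→d18:-→d19:-→d20:-  best=H1
  ? 226.85.250.49  path d0:H1→d1:-→d2:H1→d3:-→d4:-→d5:-→d6:-→d7:-→d8:-→d9:-→d10:-→d11:-→d12:-→d13:-→d14:-→d15:-→d16:H1  best=H1
  + 232.170.206.0/24 (H0) depth=24
  del 248.91.240.0/20 (clear depth 20)
  + 248.64.0.0/11 (H1) depth=11
  + 248.91.240.0/20 (H1) depth=20
  ? 248.91.240.0  path d0:H1→d1:-→d2:H1→d3:-→d4:-→d5:-→d6:-→d7:-→d8:-→d9:-→d10:-→d11:H1→d12:-→d13:-→d14:-→d15:-→d16:-→d17:-→d18:-→d19:-→d20:H1  best=H1
  ? 192.0.126.23  path d0:H1→d1:-→d2:H1  best=H1
  ? 193.233.24.215  path d0:H1→d1:-→d2:H1  best=H1
  + 0.0.0.0/0 (H2) depth=0
  ? 192.25.30.122  path d0:H2→d1:-→d2:H1  best=H1
  ? 226.85.0.0  path d0:H2→d1:-→d2:H1→d3:-→d4:-→d5:-→d6:-→d7:-→d8:-→d9:-→d10:-→d11:-→d12:-→d13:-→d14:-→d15:-→d16:H1→d17:-→d18:-  best=H1
  ? 232.170.194.228  path d0:H2→d1:-→d2:H1→d3:-→d4:-→d5:-→d6:-→d7:-→d8:-→d9:-→d10:-→d11:-→d12:-→d13:-→d14:-→d15:-→d16:-→d17:-→d18:H2→d19:-→d20:-  best=H2
  ? 226.85.0.179  path d0:H2→d1:-→d2:H1→d3:-→d4:-→d5:-→d6:-→d7:-→d8:-→d9:-→d10:-→d11:-→d12:-→d13:-→d14:-→d15:-→d16:H1→d17:-→d18:-  best=H1
  ? 232.170.206.0  path d0:H2→d1:-→d2:H1→d3:-→d4:-→d5:-→d6:-→d7:-→d8:-→d9:-→d10:-→d11:-→d12:-→d13:-→d14:-→d15:-→d16:-→d17:-→d18:H2→d19:-→d20:-→d21:-→d22:-→d23:-→d24:H0  best=H0
  + 232.0.0.0/8 (H1) depth=8
  del 226.85.0.0/16 (clear depth 16)

== LOOKUPS ==
["H1","H1","H1","H1","H1","H1","H1","H1","H1","H2","H1","H0"]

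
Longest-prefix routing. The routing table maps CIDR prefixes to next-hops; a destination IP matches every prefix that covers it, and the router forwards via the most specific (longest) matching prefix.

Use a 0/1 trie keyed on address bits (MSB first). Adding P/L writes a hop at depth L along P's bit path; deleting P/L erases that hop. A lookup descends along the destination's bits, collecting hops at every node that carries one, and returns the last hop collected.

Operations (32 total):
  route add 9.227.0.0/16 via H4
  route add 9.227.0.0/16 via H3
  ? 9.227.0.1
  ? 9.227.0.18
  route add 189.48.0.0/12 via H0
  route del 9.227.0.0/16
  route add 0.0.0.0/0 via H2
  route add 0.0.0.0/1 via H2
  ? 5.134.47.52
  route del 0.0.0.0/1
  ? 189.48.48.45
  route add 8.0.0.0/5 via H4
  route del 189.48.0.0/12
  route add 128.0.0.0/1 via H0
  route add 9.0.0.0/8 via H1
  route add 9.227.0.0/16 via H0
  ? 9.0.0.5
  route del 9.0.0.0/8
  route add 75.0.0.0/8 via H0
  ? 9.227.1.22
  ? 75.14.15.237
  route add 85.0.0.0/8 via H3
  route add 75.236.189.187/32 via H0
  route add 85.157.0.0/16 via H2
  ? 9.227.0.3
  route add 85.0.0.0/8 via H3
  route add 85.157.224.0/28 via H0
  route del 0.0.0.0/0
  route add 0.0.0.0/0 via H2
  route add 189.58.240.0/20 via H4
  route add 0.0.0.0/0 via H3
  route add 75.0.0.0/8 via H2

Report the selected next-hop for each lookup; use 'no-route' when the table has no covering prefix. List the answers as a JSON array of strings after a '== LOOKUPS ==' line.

Apply in order:
  add 9.227.0.0/16 -> H4 at depth 16
  add 9.227.0.0/16 -> H3 at depth 16
  ? 9.227.0.1  path d0:-→d1:-→d2:-→d3:-→d4:-→d5:-→d6:-→d7:-→d8:-→d9:-→d10:-→d11:-→d12:-→d13:-→d14:-→d15:-→d16:H3  best=H3
  ? 9.227.0.18  path d0:-→d1:-→d2:-→d3:-→d4:-→d5:-→d6:-→d7:-→d8:-→d9:-→d10:-→d11:-→d12:-→d13:-→d14:-→d15:-→d16:H3  best=H3
  add 189.48.0.0/12 -> H0 at depth 12
  del 9.227.0.0/16 (clear depth 16)
  add 0.0.0.0/0 -> H2 at depth 0
  add 0.0.0.0/1 -> H2 at depth 1
  ? 5.134.47.52  path d0:H2→d1:H2→d2:-→d3:-→d4:-  best=H2
  del 0.0.0.0/1 (clear depth 1)
  ? 189.48.48.45  path d0:H2→d1:-→d2:-→d3:-→d4:-→d5:-→d6:-→d7:-→d8:-→d9:-→d10:-→d11:-→d12:H0  best=H0
  add 8.0.0.0/5 -> H4 at depth 5
  del 189.48.0.0/12 (clear depth 12)
  add 128.0.0.0/1 -> H0 at depth 1
  add 9.0.0.0/8 -> H1 at depth 8
  add 9.227.0.0/16 -> H0 at depth 16
  ? 9.0.0.5  path d0:H2→d1:-→d2:-→d3:-→d4:-→d5:H4→d6:-→d7:-→d8:H1  best=H1
  del 9.0.0.0/8 (clear depth 8)
  add 75.0.0.0/8 -> H0 at depth 8
  ? 9.227.1.22  path d0:H2→d1:-→d2:-→d3:-→d4:-→d5:H4→d6:-→d7:-→d8:-→d9:-→d10:-→d11:-→d12:-→d13:-→d14:-→d15:-→d16:H0  best=H0
  ? 75.14.15.237  path d0:H2→d1:-→d2:-→d3:-→d4:-→d5:-→d6:-→d7:-→d8:H0  best=H0
  add 85.0.0.0/8 -> H3 at depth 8
  add 75.236.189.187/32 -> H0 at depth 32
  add 85.157.0.0/16 -> H2 at depth 16
  ? 9.227.0.3  path d0:H2→d1:-→d2:-→d3:-→d4:-→d5:H4→d6:-→d7:-→d8:-→d9:-→d10:-→d11:-→d12:-→d13:-→d14:-→d15:-→d16:H0  best=H0
  add 85.0.0.0/8 -> H3 at depth 8
  add 85.157.224.0/28 -> H0 at depth 28
  del 0.0.0.0/0 (clear depth 0)
  add 0.0.0.0/0 -> H2 at depth 0
  add 189.58.240.0/20 -> H4 at depth 20
  add 0.0.0.0/0 -> H3 at depth 0
  add 75.0.0.0/8 -> H2 at depth 8

== LOOKUPS ==
["H3","H3","H2","H0","H1","H0","H0","H0"]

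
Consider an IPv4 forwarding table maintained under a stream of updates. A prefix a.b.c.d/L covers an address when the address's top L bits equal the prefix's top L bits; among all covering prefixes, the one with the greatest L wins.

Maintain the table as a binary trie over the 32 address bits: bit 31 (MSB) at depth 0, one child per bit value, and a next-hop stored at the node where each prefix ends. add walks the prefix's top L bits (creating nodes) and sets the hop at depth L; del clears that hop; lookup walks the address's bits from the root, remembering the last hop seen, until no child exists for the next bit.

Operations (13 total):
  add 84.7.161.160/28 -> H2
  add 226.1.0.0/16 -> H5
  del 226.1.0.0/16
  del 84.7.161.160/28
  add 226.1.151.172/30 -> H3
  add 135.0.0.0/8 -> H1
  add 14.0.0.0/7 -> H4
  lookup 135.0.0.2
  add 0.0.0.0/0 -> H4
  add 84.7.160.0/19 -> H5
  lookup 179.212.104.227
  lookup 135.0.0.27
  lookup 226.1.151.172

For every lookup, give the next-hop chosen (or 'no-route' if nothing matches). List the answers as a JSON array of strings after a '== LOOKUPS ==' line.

Process each operation:
  + 84.7.161.160/28 (H2) depth=28
  + 226.1.0.0/16 (H5) depth=16
  - 226.1.0.0/16 clear@16
  - 84.7.161.160/28 clear@28
  + 226.1.151.172/30 (H3) depth=30
  + 135.0.0.0/8 (H1) depth=8
  + 14.0.0.0/7 (H4) depth=7
  lookup 135.0.0.2: bits 10000111 walk d0:-→d1:-→d2:-→d3:-→d4:-→d5:-→d6:-→d7:-→d8:H1 -> H1
  + 0.0.0.0/0 (H4) depth=0
  + 84.7.160.0/19 (H5) depth=19
  lookup 179.212.104.227: bits 10 walk d0:H4→d1:-→d2:- -> H4
  lookup 135.0.0.27: bits 10000111 walk d0:H4→d1:-→d2:-→d3:-→d4:-→d5:-→d6:-→d7:-→d8:H1 -> H1
  lookup 226.1.151.172: bits 111000100000000110010111101011 walk d0:H4→d1:-→d2:-→d3:-→d4:-→d5:-→d6:-→d7:-→d8:-→d9:-→d10:-→d11:-→d12:-→d13:-→d14:-→d15:-→d16:-→d17:-→d18:-→d19:-→d20:-→d21:-→d22:-→d23:-→d24:-→d25:-→d26:-→d27:-→d28:-→d29:-→d30:H3 -> H3

== LOOKUPS ==
["H1","H4","H1","H3"]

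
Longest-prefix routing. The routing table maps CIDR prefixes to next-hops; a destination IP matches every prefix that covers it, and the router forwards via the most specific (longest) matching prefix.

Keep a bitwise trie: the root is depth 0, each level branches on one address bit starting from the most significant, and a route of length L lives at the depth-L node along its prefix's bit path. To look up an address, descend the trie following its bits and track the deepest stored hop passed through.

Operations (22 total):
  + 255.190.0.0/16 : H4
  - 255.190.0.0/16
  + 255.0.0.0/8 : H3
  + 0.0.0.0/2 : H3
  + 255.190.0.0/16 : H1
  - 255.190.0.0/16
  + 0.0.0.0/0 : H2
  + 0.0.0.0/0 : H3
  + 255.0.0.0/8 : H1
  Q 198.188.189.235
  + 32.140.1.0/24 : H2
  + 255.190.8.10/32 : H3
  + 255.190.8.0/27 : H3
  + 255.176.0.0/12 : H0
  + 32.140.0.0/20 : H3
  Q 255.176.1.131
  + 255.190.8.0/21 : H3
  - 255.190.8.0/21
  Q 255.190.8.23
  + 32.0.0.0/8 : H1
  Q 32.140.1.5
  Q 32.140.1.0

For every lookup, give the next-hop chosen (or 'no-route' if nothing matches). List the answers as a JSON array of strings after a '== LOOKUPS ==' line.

Process each operation:
  + 255.190.0.0/16 (H4) depth=16
  del 255.190.0.0/16 (clear depth 16)
  + 255.0.0.0/8 (H3) depth=8
  + 0.0.0.0/2 (H3) depth=2
  + 255.190.0.0/16 (H1) depth=16
  del 255.190.0.0/16 (clear depth 16)
  + 0.0.0.0/0 (H2) depth=0
  + 0.0.0.0/0 (H3) depth=0
  + 255.0.0.0/8 (H1) depth=8
  Q 198.188.189.235: descend 11 ; hops seen [H3] ; pick H3
  + 32.140.1.0/24 (H2) depth=24
  + 255.190.8.10/32 (H3) depth=32
  + 255.190.8.0/27 (H3) depth=27
  + 255.176.0.0/12 (H0) depth=12
  + 32.140.0.0/20 (H3) depth=20
  Q 255.176.1.131: descend 111111111011 ; hops seen [H3,H1,H0] ; pick H0
  + 255.190.8.0/21 (H3) depth=21
  del 255.190.8.0/21 (clear depth 21)
  Q 255.190.8.23: descend 111111111011111000001000000 ; hops seen [H3,H1,H0,H3] ; pick H3
  + 32.0.0.0/8 (H1) depth=8
  Q 32.140.1.5: descend 001000001000110000000001 ; hops seen [H3,H3,H1,H3,H2] ; pick H2
  Q 32.140.1.0: descend 001000001000110000000001 ; hops seen [H3,H3,H1,H3,H2] ; pick H2

== LOOKUPS ==
["H3","H0","H3","H2","H2"]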